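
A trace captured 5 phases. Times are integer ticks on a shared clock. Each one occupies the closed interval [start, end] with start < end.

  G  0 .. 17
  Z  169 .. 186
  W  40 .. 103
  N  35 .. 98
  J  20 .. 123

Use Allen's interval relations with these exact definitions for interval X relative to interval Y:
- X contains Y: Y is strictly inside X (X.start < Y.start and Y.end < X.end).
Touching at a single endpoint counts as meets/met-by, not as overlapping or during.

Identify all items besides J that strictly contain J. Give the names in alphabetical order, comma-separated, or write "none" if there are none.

none

Target J = [20, 123].
G [0, 17] → before → no.
N [35, 98] → during → no.
W [40, 103] → during → no.
Z [169, 186] → after → no.
Result: none.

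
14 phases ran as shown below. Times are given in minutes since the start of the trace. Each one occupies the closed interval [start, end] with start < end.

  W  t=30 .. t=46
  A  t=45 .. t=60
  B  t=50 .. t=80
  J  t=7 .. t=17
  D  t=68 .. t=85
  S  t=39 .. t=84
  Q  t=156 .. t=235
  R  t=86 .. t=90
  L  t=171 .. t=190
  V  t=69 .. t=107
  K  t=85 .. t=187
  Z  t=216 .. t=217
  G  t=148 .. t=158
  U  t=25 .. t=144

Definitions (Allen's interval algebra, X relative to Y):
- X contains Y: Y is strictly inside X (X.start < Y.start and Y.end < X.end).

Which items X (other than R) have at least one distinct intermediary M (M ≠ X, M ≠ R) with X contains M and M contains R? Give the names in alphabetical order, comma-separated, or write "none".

Target R = [t=86, t=90].
Intermediaries M with M contains R: K, U, V.
Via K — items with X contains K: none.
Via U — items with X contains U: none.
Via V — items with X contains V: U.
Union: U.

U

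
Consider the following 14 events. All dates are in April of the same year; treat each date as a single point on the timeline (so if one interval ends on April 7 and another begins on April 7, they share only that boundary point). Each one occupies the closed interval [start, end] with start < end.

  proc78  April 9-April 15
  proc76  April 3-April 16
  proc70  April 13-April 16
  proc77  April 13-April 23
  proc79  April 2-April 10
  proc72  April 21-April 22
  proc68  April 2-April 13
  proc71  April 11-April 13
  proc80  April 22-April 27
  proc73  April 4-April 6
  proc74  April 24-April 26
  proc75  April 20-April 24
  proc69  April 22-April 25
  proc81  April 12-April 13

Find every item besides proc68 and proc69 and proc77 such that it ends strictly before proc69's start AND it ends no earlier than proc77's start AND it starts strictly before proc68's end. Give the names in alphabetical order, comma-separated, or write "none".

proc71, proc76, proc78, proc81

Conditions: its end is strictly before proc69's start (X.end < April 22) AND its end is no earlier than proc77's start (X.end >= April 13) AND its start is strictly before proc68's end (X.start < April 13).
proc70: end April 16 < April 22? ✓; end April 16 >= April 13? ✓; start April 13 < April 13? ✗ → no.
proc71: end April 13 < April 22? ✓; end April 13 >= April 13? ✓; start April 11 < April 13? ✓ → yes.
proc72: end April 22 < April 22? ✗; end April 22 >= April 13? ✓; start April 21 < April 13? ✗ → no.
proc73: end April 6 < April 22? ✓; end April 6 >= April 13? ✗; start April 4 < April 13? ✓ → no.
proc74: end April 26 < April 22? ✗; end April 26 >= April 13? ✓; start April 24 < April 13? ✗ → no.
proc75: end April 24 < April 22? ✗; end April 24 >= April 13? ✓; start April 20 < April 13? ✗ → no.
proc76: end April 16 < April 22? ✓; end April 16 >= April 13? ✓; start April 3 < April 13? ✓ → yes.
proc78: end April 15 < April 22? ✓; end April 15 >= April 13? ✓; start April 9 < April 13? ✓ → yes.
proc79: end April 10 < April 22? ✓; end April 10 >= April 13? ✗; start April 2 < April 13? ✓ → no.
proc80: end April 27 < April 22? ✗; end April 27 >= April 13? ✓; start April 22 < April 13? ✗ → no.
proc81: end April 13 < April 22? ✓; end April 13 >= April 13? ✓; start April 12 < April 13? ✓ → yes.
Result: proc71, proc76, proc78, proc81.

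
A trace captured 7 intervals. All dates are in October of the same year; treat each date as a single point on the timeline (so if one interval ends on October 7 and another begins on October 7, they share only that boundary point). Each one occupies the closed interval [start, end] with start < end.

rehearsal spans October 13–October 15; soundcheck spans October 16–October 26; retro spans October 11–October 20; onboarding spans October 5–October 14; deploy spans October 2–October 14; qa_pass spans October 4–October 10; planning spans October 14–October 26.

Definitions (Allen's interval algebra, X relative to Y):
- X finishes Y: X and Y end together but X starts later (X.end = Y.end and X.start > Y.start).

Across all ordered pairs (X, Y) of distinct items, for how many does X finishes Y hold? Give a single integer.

Checking all 42 ordered pairs for relation 'finishes'; matching pairs in alphabetical order:
(onboarding, deploy): onboarding finishes deploy ✓
(soundcheck, planning): soundcheck finishes planning ✓
Count: 2.

2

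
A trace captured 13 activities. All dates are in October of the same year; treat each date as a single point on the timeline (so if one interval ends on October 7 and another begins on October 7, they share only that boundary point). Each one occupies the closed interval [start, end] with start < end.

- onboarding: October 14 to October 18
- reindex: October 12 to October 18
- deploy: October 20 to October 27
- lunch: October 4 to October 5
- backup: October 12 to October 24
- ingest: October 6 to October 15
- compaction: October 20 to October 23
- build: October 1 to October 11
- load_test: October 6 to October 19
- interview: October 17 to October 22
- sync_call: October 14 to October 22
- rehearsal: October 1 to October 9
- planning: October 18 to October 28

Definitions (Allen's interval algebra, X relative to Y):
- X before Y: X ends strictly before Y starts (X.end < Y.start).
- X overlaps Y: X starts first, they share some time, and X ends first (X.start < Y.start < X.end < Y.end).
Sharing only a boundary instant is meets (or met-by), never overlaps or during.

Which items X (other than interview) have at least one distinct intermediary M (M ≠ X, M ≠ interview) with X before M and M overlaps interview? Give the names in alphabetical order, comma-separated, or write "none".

build, lunch, rehearsal

Target interview = [October 17, October 22].
Intermediaries M with M overlaps interview: load_test, onboarding, reindex.
Via load_test — items with X before load_test: lunch.
Via onboarding — items with X before onboarding: build, lunch, rehearsal.
Via reindex — items with X before reindex: build, lunch, rehearsal.
Union: build, lunch, rehearsal.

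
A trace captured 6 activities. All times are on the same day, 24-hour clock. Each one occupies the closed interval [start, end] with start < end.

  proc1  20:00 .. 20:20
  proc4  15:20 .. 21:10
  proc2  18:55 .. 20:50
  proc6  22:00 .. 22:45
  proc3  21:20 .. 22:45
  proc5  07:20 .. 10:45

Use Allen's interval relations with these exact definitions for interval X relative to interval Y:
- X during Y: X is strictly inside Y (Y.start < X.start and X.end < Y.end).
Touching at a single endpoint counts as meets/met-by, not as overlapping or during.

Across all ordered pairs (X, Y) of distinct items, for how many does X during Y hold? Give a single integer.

Checking all 30 ordered pairs for relation 'during'; matching pairs in alphabetical order:
(proc1, proc2): proc1 during proc2 ✓
(proc1, proc4): proc1 during proc4 ✓
(proc2, proc4): proc2 during proc4 ✓
Count: 3.

3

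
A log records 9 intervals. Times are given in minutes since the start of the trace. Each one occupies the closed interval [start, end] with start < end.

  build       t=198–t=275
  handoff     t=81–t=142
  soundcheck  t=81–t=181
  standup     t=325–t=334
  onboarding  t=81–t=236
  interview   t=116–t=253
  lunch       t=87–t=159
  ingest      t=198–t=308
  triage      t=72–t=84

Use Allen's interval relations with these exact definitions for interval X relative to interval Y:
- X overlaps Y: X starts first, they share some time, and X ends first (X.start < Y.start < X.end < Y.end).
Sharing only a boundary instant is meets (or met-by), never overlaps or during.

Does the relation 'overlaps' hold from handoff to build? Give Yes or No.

No

handoff = [t=81, t=142], build = [t=198, t=275].
Actual relation of handoff to build: before.
Asked whether 'overlaps' holds → No.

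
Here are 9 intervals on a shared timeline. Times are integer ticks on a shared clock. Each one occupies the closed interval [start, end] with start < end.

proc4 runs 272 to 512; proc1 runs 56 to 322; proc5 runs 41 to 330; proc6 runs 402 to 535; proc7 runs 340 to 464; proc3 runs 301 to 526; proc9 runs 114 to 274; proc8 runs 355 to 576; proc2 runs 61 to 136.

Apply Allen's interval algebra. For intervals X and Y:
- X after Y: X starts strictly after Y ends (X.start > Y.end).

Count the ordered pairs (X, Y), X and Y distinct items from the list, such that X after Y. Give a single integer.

15

Checking all 72 ordered pairs for relation 'after'; matching pairs in alphabetical order:
(proc3, proc2): proc3 after proc2 ✓
(proc3, proc9): proc3 after proc9 ✓
(proc4, proc2): proc4 after proc2 ✓
(proc6, proc1): proc6 after proc1 ✓
(proc6, proc2): proc6 after proc2 ✓
(proc6, proc5): proc6 after proc5 ✓
(proc6, proc9): proc6 after proc9 ✓
(proc7, proc1): proc7 after proc1 ✓
(proc7, proc2): proc7 after proc2 ✓
(proc7, proc5): proc7 after proc5 ✓
(proc7, proc9): proc7 after proc9 ✓
(proc8, proc1): proc8 after proc1 ✓
(proc8, proc2): proc8 after proc2 ✓
(proc8, proc5): proc8 after proc5 ✓
(proc8, proc9): proc8 after proc9 ✓
Count: 15.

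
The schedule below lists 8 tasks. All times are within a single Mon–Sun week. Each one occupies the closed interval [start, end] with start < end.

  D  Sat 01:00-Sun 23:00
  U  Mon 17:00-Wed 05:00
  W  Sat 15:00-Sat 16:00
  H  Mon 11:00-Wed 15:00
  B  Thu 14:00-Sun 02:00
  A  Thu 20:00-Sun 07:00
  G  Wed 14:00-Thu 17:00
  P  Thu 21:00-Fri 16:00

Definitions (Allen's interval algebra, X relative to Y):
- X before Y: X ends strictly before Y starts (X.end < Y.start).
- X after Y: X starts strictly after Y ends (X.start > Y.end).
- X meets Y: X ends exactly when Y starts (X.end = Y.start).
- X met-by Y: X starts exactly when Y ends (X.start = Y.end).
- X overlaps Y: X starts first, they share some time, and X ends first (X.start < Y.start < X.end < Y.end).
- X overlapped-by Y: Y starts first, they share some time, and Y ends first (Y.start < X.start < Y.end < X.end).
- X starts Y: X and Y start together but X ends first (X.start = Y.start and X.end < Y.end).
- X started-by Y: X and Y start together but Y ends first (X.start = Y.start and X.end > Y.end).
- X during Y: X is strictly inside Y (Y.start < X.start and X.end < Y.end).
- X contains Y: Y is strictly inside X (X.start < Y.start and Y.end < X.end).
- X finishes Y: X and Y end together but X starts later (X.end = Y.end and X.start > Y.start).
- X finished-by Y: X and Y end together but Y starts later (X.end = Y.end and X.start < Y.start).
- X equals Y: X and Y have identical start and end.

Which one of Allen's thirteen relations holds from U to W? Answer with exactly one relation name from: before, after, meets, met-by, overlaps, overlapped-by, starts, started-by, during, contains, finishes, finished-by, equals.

U = [Mon 17:00, Wed 05:00]; W = [Sat 15:00, Sat 16:00].
Compare endpoints: U.start < W.start, U.start < W.end, U.end < W.start, U.end < W.end.
That pattern is 'before'.

before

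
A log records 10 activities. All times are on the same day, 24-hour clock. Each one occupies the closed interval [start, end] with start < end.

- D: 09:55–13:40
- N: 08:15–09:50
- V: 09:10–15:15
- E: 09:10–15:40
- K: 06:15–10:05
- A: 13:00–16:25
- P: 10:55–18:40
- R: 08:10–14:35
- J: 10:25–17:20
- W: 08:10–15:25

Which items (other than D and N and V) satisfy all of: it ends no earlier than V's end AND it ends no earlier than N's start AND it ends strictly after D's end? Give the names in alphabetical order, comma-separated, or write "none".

A, E, J, P, W

Conditions: its end is no earlier than V's end (X.end >= 15:15) AND its end is no earlier than N's start (X.end >= 08:15) AND its end is strictly after D's end (X.end > 13:40).
A: end 16:25 >= 15:15? ✓; end 16:25 >= 08:15? ✓; end 16:25 > 13:40? ✓ → yes.
E: end 15:40 >= 15:15? ✓; end 15:40 >= 08:15? ✓; end 15:40 > 13:40? ✓ → yes.
J: end 17:20 >= 15:15? ✓; end 17:20 >= 08:15? ✓; end 17:20 > 13:40? ✓ → yes.
K: end 10:05 >= 15:15? ✗; end 10:05 >= 08:15? ✓; end 10:05 > 13:40? ✗ → no.
P: end 18:40 >= 15:15? ✓; end 18:40 >= 08:15? ✓; end 18:40 > 13:40? ✓ → yes.
R: end 14:35 >= 15:15? ✗; end 14:35 >= 08:15? ✓; end 14:35 > 13:40? ✓ → no.
W: end 15:25 >= 15:15? ✓; end 15:25 >= 08:15? ✓; end 15:25 > 13:40? ✓ → yes.
Result: A, E, J, P, W.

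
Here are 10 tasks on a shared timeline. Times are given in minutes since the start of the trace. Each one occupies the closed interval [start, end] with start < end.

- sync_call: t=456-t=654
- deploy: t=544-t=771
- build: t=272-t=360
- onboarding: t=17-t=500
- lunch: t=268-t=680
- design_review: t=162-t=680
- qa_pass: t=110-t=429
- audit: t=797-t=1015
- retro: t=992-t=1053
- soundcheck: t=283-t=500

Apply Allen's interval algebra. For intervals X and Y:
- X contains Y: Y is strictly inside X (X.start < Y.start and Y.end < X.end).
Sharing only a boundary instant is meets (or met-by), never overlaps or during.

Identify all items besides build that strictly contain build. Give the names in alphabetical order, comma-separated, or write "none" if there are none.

design_review, lunch, onboarding, qa_pass

Target build = [t=272, t=360].
audit [t=797, t=1015] → after → no.
deploy [t=544, t=771] → after → no.
design_review [t=162, t=680] → contains → yes.
lunch [t=268, t=680] → contains → yes.
onboarding [t=17, t=500] → contains → yes.
qa_pass [t=110, t=429] → contains → yes.
retro [t=992, t=1053] → after → no.
soundcheck [t=283, t=500] → overlapped-by → no.
sync_call [t=456, t=654] → after → no.
Result: design_review, lunch, onboarding, qa_pass.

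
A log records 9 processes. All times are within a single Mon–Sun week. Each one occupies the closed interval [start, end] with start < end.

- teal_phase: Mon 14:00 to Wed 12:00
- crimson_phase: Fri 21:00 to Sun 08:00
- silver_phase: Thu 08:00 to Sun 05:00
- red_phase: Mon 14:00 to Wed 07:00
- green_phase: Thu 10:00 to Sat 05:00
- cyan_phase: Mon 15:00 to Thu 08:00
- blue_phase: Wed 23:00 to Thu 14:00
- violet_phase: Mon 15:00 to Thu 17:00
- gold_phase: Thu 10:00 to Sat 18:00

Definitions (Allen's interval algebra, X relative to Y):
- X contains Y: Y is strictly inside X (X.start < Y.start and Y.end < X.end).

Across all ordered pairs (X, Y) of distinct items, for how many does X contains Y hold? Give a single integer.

3

Checking all 72 ordered pairs for relation 'contains'; matching pairs in alphabetical order:
(silver_phase, gold_phase): silver_phase contains gold_phase ✓
(silver_phase, green_phase): silver_phase contains green_phase ✓
(violet_phase, blue_phase): violet_phase contains blue_phase ✓
Count: 3.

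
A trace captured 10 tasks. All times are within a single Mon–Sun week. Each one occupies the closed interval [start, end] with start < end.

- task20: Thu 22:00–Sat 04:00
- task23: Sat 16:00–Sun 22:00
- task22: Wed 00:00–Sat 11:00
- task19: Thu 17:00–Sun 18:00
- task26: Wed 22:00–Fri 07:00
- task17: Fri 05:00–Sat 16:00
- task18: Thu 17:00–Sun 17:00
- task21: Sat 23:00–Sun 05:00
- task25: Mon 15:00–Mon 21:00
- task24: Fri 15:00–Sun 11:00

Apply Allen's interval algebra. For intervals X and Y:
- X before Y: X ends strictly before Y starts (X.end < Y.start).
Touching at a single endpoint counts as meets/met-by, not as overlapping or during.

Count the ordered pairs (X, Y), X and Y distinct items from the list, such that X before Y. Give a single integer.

17

Checking all 90 ordered pairs for relation 'before'; matching pairs in alphabetical order:
(task17, task21): task17 before task21 ✓
(task20, task21): task20 before task21 ✓
(task20, task23): task20 before task23 ✓
(task22, task21): task22 before task21 ✓
(task22, task23): task22 before task23 ✓
(task25, task17): task25 before task17 ✓
(task25, task18): task25 before task18 ✓
(task25, task19): task25 before task19 ✓
(task25, task20): task25 before task20 ✓
(task25, task21): task25 before task21 ✓
(task25, task22): task25 before task22 ✓
(task25, task23): task25 before task23 ✓
(task25, task24): task25 before task24 ✓
(task25, task26): task25 before task26 ✓
(task26, task21): task26 before task21 ✓
(task26, task23): task26 before task23 ✓
(task26, task24): task26 before task24 ✓
Count: 17.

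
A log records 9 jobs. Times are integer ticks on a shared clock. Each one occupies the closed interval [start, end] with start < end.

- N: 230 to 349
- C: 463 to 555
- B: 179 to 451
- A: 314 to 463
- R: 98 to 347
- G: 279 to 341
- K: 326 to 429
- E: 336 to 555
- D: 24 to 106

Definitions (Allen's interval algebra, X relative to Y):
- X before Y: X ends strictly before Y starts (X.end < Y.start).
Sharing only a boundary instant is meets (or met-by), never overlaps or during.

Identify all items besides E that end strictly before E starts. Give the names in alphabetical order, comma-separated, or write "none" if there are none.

D

Target E = [336, 555].
A [314, 463] → overlaps → no.
B [179, 451] → overlaps → no.
C [463, 555] → finishes → no.
D [24, 106] → before → yes.
G [279, 341] → overlaps → no.
K [326, 429] → overlaps → no.
N [230, 349] → overlaps → no.
R [98, 347] → overlaps → no.
Result: D.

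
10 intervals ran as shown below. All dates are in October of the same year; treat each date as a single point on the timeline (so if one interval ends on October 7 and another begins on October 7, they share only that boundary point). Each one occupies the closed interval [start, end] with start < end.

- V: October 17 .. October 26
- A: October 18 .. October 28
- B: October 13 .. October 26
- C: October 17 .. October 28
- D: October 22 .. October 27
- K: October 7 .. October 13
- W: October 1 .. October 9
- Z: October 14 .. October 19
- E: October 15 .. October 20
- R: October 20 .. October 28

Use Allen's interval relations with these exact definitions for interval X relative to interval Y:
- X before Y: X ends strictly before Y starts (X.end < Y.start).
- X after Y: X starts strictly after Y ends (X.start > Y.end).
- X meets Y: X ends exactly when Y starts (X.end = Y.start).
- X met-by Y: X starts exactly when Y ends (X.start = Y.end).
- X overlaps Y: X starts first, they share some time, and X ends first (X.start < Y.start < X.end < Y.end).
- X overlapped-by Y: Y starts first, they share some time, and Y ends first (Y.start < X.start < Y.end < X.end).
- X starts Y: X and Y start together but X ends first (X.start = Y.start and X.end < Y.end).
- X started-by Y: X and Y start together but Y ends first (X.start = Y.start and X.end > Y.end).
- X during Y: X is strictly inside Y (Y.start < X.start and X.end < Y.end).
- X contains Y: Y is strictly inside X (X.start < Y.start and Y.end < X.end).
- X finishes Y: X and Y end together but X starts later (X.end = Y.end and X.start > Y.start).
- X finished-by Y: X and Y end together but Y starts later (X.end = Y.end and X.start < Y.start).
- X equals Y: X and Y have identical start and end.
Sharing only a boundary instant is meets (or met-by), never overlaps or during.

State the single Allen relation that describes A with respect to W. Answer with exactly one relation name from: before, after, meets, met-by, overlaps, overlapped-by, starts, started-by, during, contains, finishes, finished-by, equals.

after

A = [October 18, October 28]; W = [October 1, October 9].
Compare endpoints: A.start > W.start, A.start > W.end, A.end > W.start, A.end > W.end.
That pattern is 'after'.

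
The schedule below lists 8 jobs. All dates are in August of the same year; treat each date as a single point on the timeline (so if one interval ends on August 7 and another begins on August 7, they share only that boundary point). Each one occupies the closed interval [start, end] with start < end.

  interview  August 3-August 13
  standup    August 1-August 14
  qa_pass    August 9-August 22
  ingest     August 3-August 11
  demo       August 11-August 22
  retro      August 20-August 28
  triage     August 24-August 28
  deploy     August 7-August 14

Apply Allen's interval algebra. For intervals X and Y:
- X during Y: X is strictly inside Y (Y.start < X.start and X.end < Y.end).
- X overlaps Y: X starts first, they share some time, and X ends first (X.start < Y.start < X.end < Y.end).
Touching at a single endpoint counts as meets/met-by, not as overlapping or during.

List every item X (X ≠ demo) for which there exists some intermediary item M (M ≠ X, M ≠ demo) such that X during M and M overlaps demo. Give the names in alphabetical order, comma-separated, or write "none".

ingest, interview

Target demo = [August 11, August 22].
Intermediaries M with M overlaps demo: deploy, interview, standup.
Via deploy — items with X during deploy: none.
Via interview — items with X during interview: none.
Via standup — items with X during standup: ingest, interview.
Union: ingest, interview.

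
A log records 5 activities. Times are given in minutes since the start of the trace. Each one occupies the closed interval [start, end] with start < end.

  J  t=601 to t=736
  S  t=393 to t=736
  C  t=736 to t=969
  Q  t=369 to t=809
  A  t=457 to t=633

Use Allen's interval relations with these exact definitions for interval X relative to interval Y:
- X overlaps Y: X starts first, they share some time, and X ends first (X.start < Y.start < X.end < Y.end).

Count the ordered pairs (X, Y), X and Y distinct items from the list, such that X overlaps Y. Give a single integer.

Checking all 20 ordered pairs for relation 'overlaps'; matching pairs in alphabetical order:
(A, J): A overlaps J ✓
(Q, C): Q overlaps C ✓
Count: 2.

2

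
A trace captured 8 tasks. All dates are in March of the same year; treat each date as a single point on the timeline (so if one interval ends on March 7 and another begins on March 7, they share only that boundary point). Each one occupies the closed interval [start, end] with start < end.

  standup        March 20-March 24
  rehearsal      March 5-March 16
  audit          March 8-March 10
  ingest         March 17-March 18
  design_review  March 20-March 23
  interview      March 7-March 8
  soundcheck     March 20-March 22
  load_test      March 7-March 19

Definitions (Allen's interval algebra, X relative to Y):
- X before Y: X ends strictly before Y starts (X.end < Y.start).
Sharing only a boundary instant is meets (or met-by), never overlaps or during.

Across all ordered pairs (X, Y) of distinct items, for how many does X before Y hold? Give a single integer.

Checking all 56 ordered pairs for relation 'before'; matching pairs in alphabetical order:
(audit, design_review): audit before design_review ✓
(audit, ingest): audit before ingest ✓
(audit, soundcheck): audit before soundcheck ✓
(audit, standup): audit before standup ✓
(ingest, design_review): ingest before design_review ✓
(ingest, soundcheck): ingest before soundcheck ✓
(ingest, standup): ingest before standup ✓
(interview, design_review): interview before design_review ✓
(interview, ingest): interview before ingest ✓
(interview, soundcheck): interview before soundcheck ✓
(interview, standup): interview before standup ✓
(load_test, design_review): load_test before design_review ✓
(load_test, soundcheck): load_test before soundcheck ✓
(load_test, standup): load_test before standup ✓
(rehearsal, design_review): rehearsal before design_review ✓
(rehearsal, ingest): rehearsal before ingest ✓
(rehearsal, soundcheck): rehearsal before soundcheck ✓
(rehearsal, standup): rehearsal before standup ✓
Count: 18.

18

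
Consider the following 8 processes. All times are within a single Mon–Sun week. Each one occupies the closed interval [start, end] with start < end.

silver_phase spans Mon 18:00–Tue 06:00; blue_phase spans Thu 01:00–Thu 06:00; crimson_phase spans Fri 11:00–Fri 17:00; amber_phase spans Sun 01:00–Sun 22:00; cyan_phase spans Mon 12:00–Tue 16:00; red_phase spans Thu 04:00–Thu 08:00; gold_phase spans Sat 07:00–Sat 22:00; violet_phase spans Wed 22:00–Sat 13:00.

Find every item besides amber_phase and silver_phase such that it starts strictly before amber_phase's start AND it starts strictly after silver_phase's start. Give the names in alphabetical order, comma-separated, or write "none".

Conditions: its start is strictly before amber_phase's start (X.start < Sun 01:00) AND its start is strictly after silver_phase's start (X.start > Mon 18:00).
blue_phase: start Thu 01:00 < Sun 01:00? ✓; start Thu 01:00 > Mon 18:00? ✓ → yes.
crimson_phase: start Fri 11:00 < Sun 01:00? ✓; start Fri 11:00 > Mon 18:00? ✓ → yes.
cyan_phase: start Mon 12:00 < Sun 01:00? ✓; start Mon 12:00 > Mon 18:00? ✗ → no.
gold_phase: start Sat 07:00 < Sun 01:00? ✓; start Sat 07:00 > Mon 18:00? ✓ → yes.
red_phase: start Thu 04:00 < Sun 01:00? ✓; start Thu 04:00 > Mon 18:00? ✓ → yes.
violet_phase: start Wed 22:00 < Sun 01:00? ✓; start Wed 22:00 > Mon 18:00? ✓ → yes.
Result: blue_phase, crimson_phase, gold_phase, red_phase, violet_phase.

blue_phase, crimson_phase, gold_phase, red_phase, violet_phase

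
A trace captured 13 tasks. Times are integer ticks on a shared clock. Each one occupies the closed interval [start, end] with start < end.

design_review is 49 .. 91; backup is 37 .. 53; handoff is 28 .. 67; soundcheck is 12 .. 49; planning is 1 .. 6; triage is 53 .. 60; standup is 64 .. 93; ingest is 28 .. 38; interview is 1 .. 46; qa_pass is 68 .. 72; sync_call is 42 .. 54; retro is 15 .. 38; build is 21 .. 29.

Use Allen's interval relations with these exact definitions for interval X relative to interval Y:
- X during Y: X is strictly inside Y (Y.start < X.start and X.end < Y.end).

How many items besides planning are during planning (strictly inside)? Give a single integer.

0

Target planning = [1, 6].
backup [37, 53] → after → no.
build [21, 29] → after → no.
design_review [49, 91] → after → no.
handoff [28, 67] → after → no.
ingest [28, 38] → after → no.
interview [1, 46] → started-by → no.
qa_pass [68, 72] → after → no.
retro [15, 38] → after → no.
soundcheck [12, 49] → after → no.
standup [64, 93] → after → no.
sync_call [42, 54] → after → no.
triage [53, 60] → after → no.
Total: 0.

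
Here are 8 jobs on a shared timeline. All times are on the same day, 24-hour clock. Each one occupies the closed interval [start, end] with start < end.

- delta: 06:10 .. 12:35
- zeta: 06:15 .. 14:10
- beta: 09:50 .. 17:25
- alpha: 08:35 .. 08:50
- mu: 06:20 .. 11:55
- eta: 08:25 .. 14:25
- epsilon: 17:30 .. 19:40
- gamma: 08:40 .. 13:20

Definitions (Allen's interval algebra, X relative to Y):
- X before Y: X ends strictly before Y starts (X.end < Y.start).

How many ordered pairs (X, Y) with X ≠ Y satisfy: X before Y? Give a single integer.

Checking all 56 ordered pairs for relation 'before'; matching pairs in alphabetical order:
(alpha, beta): alpha before beta ✓
(alpha, epsilon): alpha before epsilon ✓
(beta, epsilon): beta before epsilon ✓
(delta, epsilon): delta before epsilon ✓
(eta, epsilon): eta before epsilon ✓
(gamma, epsilon): gamma before epsilon ✓
(mu, epsilon): mu before epsilon ✓
(zeta, epsilon): zeta before epsilon ✓
Count: 8.

8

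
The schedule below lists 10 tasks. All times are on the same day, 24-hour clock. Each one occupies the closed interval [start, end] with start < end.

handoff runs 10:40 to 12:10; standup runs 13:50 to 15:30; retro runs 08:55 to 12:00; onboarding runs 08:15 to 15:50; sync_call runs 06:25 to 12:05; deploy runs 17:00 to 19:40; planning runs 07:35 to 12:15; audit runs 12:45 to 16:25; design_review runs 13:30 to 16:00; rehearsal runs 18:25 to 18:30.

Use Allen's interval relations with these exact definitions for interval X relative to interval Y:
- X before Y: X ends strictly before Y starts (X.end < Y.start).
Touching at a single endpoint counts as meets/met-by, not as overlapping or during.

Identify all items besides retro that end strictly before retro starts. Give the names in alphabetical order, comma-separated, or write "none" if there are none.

none

Target retro = [08:55, 12:00].
audit [12:45, 16:25] → after → no.
deploy [17:00, 19:40] → after → no.
design_review [13:30, 16:00] → after → no.
handoff [10:40, 12:10] → overlapped-by → no.
onboarding [08:15, 15:50] → contains → no.
planning [07:35, 12:15] → contains → no.
rehearsal [18:25, 18:30] → after → no.
standup [13:50, 15:30] → after → no.
sync_call [06:25, 12:05] → contains → no.
Result: none.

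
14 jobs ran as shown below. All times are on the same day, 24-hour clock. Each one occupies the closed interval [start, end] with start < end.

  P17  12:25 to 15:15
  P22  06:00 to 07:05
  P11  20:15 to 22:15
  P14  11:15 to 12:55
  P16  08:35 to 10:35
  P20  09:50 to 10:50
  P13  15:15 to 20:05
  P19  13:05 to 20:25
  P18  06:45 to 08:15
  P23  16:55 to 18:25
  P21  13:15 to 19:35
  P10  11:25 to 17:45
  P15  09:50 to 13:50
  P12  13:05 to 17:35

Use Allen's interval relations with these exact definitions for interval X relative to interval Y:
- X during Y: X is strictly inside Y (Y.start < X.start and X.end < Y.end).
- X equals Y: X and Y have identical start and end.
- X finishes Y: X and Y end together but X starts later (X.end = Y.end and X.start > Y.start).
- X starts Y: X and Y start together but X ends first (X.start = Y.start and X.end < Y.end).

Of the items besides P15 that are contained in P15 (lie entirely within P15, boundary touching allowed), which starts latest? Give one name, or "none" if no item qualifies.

Target P15 = [09:50, 13:50].
P10 [11:25, 17:45] → overlapped-by → excluded.
P11 [20:15, 22:15] → after → excluded.
P12 [13:05, 17:35] → overlapped-by → excluded.
P13 [15:15, 20:05] → after → excluded.
P14 [11:15, 12:55] → during → candidate.
P16 [08:35, 10:35] → overlaps → excluded.
P17 [12:25, 15:15] → overlapped-by → excluded.
P18 [06:45, 08:15] → before → excluded.
P19 [13:05, 20:25] → overlapped-by → excluded.
P20 [09:50, 10:50] → starts → candidate.
P21 [13:15, 19:35] → overlapped-by → excluded.
P22 [06:00, 07:05] → before → excluded.
P23 [16:55, 18:25] → after → excluded.
Among candidates, latest start is 11:15 → P14.

P14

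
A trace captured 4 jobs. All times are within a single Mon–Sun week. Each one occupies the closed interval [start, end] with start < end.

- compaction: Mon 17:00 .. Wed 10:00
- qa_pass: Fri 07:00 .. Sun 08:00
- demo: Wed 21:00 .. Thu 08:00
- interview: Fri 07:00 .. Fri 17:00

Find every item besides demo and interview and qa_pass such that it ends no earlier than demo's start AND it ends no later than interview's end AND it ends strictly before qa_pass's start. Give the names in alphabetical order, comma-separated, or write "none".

Conditions: its end is no earlier than demo's start (X.end >= Wed 21:00) AND its end is no later than interview's end (X.end <= Fri 17:00) AND its end is strictly before qa_pass's start (X.end < Fri 07:00).
compaction: end Wed 10:00 >= Wed 21:00? ✗; end Wed 10:00 <= Fri 17:00? ✓; end Wed 10:00 < Fri 07:00? ✓ → no.
Result: none.

none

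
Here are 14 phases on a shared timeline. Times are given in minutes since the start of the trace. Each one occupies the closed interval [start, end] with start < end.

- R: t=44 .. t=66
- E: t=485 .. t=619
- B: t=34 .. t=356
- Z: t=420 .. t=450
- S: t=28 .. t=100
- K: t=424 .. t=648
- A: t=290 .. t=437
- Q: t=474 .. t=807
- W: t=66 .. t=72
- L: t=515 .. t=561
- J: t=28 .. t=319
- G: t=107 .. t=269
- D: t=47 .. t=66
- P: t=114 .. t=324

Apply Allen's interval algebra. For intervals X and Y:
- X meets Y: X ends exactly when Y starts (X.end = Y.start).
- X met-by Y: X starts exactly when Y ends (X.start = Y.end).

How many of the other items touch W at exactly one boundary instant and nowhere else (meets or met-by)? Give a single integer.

Target W = [t=66, t=72].
A [t=290, t=437] → after → no.
B [t=34, t=356] → contains → no.
D [t=47, t=66] → meets → counts.
E [t=485, t=619] → after → no.
G [t=107, t=269] → after → no.
J [t=28, t=319] → contains → no.
K [t=424, t=648] → after → no.
L [t=515, t=561] → after → no.
P [t=114, t=324] → after → no.
Q [t=474, t=807] → after → no.
R [t=44, t=66] → meets → counts.
S [t=28, t=100] → contains → no.
Z [t=420, t=450] → after → no.
Total: 2.

2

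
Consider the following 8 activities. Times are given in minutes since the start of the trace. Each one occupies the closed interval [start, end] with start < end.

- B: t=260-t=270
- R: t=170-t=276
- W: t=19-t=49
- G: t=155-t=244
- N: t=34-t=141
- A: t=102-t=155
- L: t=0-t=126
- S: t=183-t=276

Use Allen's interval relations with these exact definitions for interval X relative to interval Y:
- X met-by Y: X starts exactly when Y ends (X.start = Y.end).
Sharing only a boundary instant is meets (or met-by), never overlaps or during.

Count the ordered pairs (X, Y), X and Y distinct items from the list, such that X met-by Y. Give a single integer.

Checking all 56 ordered pairs for relation 'met-by'; matching pairs in alphabetical order:
(G, A): G met-by A ✓
Count: 1.

1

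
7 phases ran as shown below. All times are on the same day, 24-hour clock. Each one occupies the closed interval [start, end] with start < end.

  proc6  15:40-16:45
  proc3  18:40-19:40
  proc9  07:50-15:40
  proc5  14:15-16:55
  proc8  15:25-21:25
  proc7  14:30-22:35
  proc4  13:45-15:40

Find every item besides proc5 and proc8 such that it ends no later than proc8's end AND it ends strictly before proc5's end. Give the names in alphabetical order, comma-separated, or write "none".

Conditions: its end is no later than proc8's end (X.end <= 21:25) AND its end is strictly before proc5's end (X.end < 16:55).
proc3: end 19:40 <= 21:25? ✓; end 19:40 < 16:55? ✗ → no.
proc4: end 15:40 <= 21:25? ✓; end 15:40 < 16:55? ✓ → yes.
proc6: end 16:45 <= 21:25? ✓; end 16:45 < 16:55? ✓ → yes.
proc7: end 22:35 <= 21:25? ✗; end 22:35 < 16:55? ✗ → no.
proc9: end 15:40 <= 21:25? ✓; end 15:40 < 16:55? ✓ → yes.
Result: proc4, proc6, proc9.

proc4, proc6, proc9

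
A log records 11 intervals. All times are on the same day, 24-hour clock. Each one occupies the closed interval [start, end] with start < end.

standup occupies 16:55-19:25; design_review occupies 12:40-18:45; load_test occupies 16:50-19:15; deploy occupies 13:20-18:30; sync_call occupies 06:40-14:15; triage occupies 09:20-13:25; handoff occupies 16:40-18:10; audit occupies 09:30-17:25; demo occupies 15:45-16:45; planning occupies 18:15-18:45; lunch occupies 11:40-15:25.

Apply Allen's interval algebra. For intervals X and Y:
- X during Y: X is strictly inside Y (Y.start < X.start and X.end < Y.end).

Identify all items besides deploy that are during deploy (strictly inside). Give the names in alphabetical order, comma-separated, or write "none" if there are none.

Target deploy = [13:20, 18:30].
audit [09:30, 17:25] → overlaps → no.
demo [15:45, 16:45] → during → yes.
design_review [12:40, 18:45] → contains → no.
handoff [16:40, 18:10] → during → yes.
load_test [16:50, 19:15] → overlapped-by → no.
lunch [11:40, 15:25] → overlaps → no.
planning [18:15, 18:45] → overlapped-by → no.
standup [16:55, 19:25] → overlapped-by → no.
sync_call [06:40, 14:15] → overlaps → no.
triage [09:20, 13:25] → overlaps → no.
Result: demo, handoff.

demo, handoff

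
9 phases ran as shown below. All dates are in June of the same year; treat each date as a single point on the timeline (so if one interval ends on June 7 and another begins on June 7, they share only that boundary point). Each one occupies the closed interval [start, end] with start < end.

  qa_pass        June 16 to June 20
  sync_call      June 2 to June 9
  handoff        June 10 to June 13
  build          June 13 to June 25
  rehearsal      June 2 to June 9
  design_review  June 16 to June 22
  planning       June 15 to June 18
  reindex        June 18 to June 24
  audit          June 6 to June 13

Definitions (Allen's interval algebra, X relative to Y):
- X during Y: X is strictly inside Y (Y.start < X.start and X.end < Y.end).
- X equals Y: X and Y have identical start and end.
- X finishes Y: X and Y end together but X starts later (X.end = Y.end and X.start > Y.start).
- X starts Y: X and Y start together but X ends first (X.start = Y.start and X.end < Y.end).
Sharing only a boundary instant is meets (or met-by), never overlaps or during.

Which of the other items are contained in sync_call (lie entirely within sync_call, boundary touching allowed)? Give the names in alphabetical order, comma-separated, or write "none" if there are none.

Target sync_call = [June 2, June 9].
audit [June 6, June 13] → overlapped-by → no.
build [June 13, June 25] → after → no.
design_review [June 16, June 22] → after → no.
handoff [June 10, June 13] → after → no.
planning [June 15, June 18] → after → no.
qa_pass [June 16, June 20] → after → no.
rehearsal [June 2, June 9] → equals → yes.
reindex [June 18, June 24] → after → no.
Result: rehearsal.

rehearsal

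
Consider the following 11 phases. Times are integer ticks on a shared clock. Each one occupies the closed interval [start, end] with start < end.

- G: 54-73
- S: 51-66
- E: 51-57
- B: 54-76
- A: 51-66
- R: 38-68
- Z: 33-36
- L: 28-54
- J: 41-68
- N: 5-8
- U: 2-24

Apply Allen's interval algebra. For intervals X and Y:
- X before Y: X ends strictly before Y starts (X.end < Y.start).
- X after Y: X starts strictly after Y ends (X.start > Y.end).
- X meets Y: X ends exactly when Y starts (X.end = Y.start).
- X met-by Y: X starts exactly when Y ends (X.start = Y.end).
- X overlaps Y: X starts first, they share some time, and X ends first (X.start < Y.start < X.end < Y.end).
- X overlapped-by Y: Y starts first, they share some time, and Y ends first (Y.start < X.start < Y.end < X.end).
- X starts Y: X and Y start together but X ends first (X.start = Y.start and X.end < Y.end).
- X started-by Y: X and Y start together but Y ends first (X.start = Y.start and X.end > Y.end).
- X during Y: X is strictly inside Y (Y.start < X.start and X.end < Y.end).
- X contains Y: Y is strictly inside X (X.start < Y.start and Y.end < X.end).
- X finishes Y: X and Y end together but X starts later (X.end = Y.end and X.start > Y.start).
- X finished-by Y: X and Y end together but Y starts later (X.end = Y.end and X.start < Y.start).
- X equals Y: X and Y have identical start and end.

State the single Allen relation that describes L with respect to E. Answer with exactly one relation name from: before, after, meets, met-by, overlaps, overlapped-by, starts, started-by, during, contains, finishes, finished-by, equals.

L = [28, 54]; E = [51, 57].
Compare endpoints: L.start < E.start, L.start < E.end, L.end > E.start, L.end < E.end.
That pattern is 'overlaps'.

overlaps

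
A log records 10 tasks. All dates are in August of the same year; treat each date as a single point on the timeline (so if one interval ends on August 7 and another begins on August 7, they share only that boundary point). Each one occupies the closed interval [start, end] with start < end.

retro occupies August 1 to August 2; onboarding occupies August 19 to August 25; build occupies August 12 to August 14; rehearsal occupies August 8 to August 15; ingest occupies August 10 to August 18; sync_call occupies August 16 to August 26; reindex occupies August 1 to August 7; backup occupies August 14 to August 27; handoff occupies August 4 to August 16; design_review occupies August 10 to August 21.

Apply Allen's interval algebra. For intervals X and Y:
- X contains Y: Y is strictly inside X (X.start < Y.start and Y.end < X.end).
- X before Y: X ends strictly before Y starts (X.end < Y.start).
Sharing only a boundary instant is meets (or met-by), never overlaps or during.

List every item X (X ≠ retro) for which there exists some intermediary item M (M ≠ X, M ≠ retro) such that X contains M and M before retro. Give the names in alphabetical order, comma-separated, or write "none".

Target retro = [August 1, August 2].
Intermediaries M with M before retro: none.
Union: none.

none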